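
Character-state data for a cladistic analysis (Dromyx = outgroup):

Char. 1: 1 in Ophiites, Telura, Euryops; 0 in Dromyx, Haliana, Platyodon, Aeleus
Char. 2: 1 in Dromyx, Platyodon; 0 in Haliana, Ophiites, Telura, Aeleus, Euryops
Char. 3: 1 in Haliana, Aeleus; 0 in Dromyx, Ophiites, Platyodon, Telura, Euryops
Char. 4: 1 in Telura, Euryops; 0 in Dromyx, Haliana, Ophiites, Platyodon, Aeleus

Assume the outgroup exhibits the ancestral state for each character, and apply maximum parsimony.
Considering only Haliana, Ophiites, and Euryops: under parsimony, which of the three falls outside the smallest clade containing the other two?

Haliana

Character polarity is set by the outgroup: the derived state is whichever differs from the outgroup's state, so for Char. 2 the derived state is '0', and for the remaining characters it is '1'.
Only Euryops, Ophiites, and Telura show the derived state '1' for Char. 1, supporting them as a clade.
Char. 2: derived state '0' in Aeleus, Euryops, Haliana, Ophiites, and Telura only — synapomorphy for {Aeleus, Euryops, Haliana, Ophiites, Telura}.
Char. 3: derived state '1' in Aeleus and Haliana only — synapomorphy for {Aeleus, Haliana}.
Only Euryops and Telura show the derived state '1' for Char. 4, supporting them as a clade.
Most parsimonious ingroup topology: (((Haliana,Aeleus),(Ophiites,(Telura,Euryops))),Platyodon).
Ophiites and Euryops share a more recent common ancestor with each other than either does with Haliana, so Haliana is the least closely related of the three.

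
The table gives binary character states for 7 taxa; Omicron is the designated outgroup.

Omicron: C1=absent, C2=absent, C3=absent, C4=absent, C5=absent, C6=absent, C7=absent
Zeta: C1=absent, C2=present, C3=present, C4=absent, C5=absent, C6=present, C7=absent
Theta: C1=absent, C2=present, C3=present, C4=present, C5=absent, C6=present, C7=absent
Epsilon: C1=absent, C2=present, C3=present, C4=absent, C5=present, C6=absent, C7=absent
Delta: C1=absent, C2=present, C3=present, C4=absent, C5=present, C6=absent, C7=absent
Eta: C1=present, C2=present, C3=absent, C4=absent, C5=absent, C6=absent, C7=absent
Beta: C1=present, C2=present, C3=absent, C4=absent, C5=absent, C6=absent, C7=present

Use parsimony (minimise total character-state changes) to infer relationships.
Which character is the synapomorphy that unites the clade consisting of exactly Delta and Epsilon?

The outgroup has state 'absent' for every character, so 'present' is the derived state throughout.
C1 (derived state 'present') is shared by Beta and Eta — a synapomorphy uniting that clade.
All ingroup taxa share the derived state 'present' for C2; it defines the ingroup but does not resolve relationships within it.
C3: derived state 'present' in Delta, Epsilon, Theta, and Zeta only — synapomorphy for {Delta, Epsilon, Theta, Zeta}.
C4: derived state 'present' in Theta only — an autapomorphy, so it tells us nothing about relationships among taxa.
C5: derived state 'present' in Delta and Epsilon only — synapomorphy for {Delta, Epsilon}.
C6: derived state 'present' in Theta and Zeta only — synapomorphy for {Theta, Zeta}.
C7: derived state 'present' in Beta only — an autapomorphy, so it tells us nothing about relationships among taxa.
Most parsimonious ingroup topology: (((Zeta,Theta),(Epsilon,Delta)),(Eta,Beta)).
The clade {Delta, Epsilon} is supported by C5: its derived state 'present' occurs in exactly those taxa and in no other taxon (including the outgroup).

C5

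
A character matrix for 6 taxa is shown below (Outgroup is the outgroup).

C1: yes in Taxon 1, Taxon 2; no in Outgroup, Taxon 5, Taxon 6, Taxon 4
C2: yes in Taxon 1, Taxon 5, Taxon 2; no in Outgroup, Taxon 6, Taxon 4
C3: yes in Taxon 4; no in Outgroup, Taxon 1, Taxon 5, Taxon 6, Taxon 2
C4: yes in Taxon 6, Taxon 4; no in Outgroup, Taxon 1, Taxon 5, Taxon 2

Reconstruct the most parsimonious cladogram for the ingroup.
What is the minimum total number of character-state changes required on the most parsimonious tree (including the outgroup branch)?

4

The outgroup has state 'no' for every character, so 'yes' is the derived state throughout.
Only Taxon 1 and Taxon 2 show the derived state 'yes' for C1, supporting them as a clade.
C2: derived state 'yes' in Taxon 1, Taxon 2, and Taxon 5 only — synapomorphy for {Taxon 1, Taxon 2, Taxon 5}.
C3 (derived state 'yes') is unique to Taxon 4 (autapomorphy; uninformative for grouping).
C4 (derived state 'yes') is shared by Taxon 4 and Taxon 6 — a synapomorphy uniting that clade.
Most parsimonious ingroup topology: (((Taxon 1,Taxon 2),Taxon 5),(Taxon 6,Taxon 4)).
Changes per character on this tree: C1: 1; C2: 1; C3: 1; C4: 1.
Total = 4.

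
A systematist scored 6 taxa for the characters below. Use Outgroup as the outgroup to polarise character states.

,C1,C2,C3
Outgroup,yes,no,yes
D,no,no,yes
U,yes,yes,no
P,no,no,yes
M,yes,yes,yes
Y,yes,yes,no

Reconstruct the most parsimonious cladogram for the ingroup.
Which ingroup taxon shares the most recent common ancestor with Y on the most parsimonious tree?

U

Character polarity is set by the outgroup: the derived state is whichever differs from the outgroup's state, so for C1, C3 the derived state is 'no', and for the remaining characters it is 'yes'.
C1: derived state 'no' in D and P only — synapomorphy for {D, P}.
C2 (derived state 'yes') is shared by M, U, and Y — a synapomorphy uniting that clade.
C3 (derived state 'no') is shared by U and Y — a synapomorphy uniting that clade.
Most parsimonious ingroup topology: ((D,P),((U,Y),M)).
Y and U form a cherry on this tree, so they are sister taxa.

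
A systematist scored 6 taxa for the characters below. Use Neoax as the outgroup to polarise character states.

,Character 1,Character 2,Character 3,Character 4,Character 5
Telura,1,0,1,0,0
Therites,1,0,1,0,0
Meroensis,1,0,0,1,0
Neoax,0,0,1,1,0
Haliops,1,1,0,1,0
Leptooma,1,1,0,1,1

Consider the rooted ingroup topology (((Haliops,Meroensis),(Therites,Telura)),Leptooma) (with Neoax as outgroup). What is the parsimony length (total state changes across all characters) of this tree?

Map each character onto (((Haliops,Meroensis),(Therites,Telura)),Leptooma) (rooted by Neoax) and count the minimum state changes it requires (Fitch parsimony):
Character 1: 1; Character 2: 2; Character 3: 2; Character 4: 1; Character 5: 1.
Total tree length = 7.

7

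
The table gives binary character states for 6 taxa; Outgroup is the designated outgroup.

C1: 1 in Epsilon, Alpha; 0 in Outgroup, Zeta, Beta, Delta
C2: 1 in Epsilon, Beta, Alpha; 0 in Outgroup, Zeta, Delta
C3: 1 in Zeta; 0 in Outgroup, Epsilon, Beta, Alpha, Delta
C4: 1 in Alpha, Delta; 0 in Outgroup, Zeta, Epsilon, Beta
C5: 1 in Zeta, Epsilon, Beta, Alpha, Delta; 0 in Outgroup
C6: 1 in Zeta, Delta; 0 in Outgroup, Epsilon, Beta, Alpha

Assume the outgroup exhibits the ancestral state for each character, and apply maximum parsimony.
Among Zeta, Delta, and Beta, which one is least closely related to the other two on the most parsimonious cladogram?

Beta

The outgroup has state '0' for every character, so '1' is the derived state throughout.
Only Alpha and Epsilon show the derived state '1' for C1, supporting them as a clade.
Only Alpha, Beta, and Epsilon show the derived state '1' for C2, supporting them as a clade.
C3 (derived state '1') is unique to Zeta (autapomorphy; uninformative for grouping).
C4 (state '1') occurs in Alpha and Delta but conflicts with the nesting implied by the other characters — most parsimoniously interpreted as homoplasy.
C5 (derived state '1') is shared by all ingroup taxa — unites the whole ingroup.
Only Delta and Zeta show the derived state '1' for C6, supporting them as a clade.
Most parsimonious ingroup topology: ((Zeta,Delta),((Epsilon,Alpha),Beta)).
Zeta and Delta share a more recent common ancestor with each other than either does with Beta, so Beta is the least closely related of the three.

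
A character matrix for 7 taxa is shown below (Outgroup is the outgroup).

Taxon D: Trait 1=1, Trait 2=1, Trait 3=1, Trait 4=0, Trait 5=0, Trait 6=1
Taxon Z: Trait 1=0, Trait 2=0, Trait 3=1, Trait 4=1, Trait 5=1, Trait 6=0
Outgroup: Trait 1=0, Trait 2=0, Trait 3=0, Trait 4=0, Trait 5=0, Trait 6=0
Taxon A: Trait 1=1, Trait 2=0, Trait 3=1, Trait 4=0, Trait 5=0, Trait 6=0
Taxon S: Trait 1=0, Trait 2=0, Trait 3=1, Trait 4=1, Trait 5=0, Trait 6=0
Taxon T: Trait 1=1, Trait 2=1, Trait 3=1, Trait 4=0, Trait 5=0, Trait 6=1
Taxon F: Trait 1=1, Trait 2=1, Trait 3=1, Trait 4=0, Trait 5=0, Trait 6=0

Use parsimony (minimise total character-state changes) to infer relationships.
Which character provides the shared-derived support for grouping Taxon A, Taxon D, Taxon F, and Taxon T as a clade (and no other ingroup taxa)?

The outgroup has state '0' for every character, so '1' is the derived state throughout.
Trait 1: derived state '1' in Taxon A, Taxon D, Taxon F, and Taxon T only — synapomorphy for {Taxon A, Taxon D, Taxon F, Taxon T}.
Only Taxon D, Taxon F, and Taxon T show the derived state '1' for Trait 2, supporting them as a clade.
All ingroup taxa share the derived state '1' for Trait 3; it defines the ingroup but does not resolve relationships within it.
Trait 4: derived state '1' in Taxon S and Taxon Z only — synapomorphy for {Taxon S, Taxon Z}.
Trait 5 (derived state '1') is unique to Taxon Z (autapomorphy; uninformative for grouping).
Only Taxon D and Taxon T show the derived state '1' for Trait 6, supporting them as a clade.
Most parsimonious ingroup topology: ((Taxon Z,Taxon S),(Taxon A,((Taxon T,Taxon D),Taxon F))).
The clade {Taxon A, Taxon D, Taxon F, Taxon T} is supported by Trait 1: its derived state '1' occurs in exactly those taxa and in no other taxon (including the outgroup).

Trait 1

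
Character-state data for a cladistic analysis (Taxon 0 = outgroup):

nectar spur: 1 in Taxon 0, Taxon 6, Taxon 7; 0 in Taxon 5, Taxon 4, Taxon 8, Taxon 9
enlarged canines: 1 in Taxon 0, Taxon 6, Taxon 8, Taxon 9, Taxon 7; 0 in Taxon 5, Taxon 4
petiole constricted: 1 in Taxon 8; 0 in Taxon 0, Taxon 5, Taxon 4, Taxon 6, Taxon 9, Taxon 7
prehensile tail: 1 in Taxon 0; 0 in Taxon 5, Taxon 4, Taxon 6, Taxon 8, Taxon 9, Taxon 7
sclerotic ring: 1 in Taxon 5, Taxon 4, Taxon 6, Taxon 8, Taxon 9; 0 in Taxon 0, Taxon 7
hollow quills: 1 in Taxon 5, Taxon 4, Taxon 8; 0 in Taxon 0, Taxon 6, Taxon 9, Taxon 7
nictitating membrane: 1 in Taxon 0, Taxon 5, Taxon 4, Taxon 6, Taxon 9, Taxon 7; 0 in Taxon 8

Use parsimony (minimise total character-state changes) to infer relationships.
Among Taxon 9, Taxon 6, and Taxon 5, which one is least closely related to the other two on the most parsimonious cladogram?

Character polarity is set by the outgroup: the derived state is whichever differs from the outgroup's state, so for nectar spur, enlarged canines, prehensile tail, nictitating membrane the derived state is '0', and for the remaining characters it is '1'.
nectar spur (derived state '0') is shared by Taxon 4, Taxon 5, Taxon 8, and Taxon 9 — a synapomorphy uniting that clade.
Only Taxon 4 and Taxon 5 show the derived state '0' for enlarged canines, supporting them as a clade.
petiole constricted (derived state '1') is unique to Taxon 8 (autapomorphy; uninformative for grouping).
prehensile tail (derived state '0') is shared by all ingroup taxa — unites the whole ingroup.
sclerotic ring (derived state '1') is shared by Taxon 4, Taxon 5, Taxon 6, Taxon 8, and Taxon 9 — a synapomorphy uniting that clade.
hollow quills: derived state '1' in Taxon 4, Taxon 5, and Taxon 8 only — synapomorphy for {Taxon 4, Taxon 5, Taxon 8}.
nictitating membrane (derived state '0') is unique to Taxon 8 (autapomorphy; uninformative for grouping).
Most parsimonious ingroup topology: (((((Taxon 5,Taxon 4),Taxon 8),Taxon 9),Taxon 6),Taxon 7).
Taxon 5 and Taxon 9 share a more recent common ancestor with each other than either does with Taxon 6, so Taxon 6 is the least closely related of the three.

Taxon 6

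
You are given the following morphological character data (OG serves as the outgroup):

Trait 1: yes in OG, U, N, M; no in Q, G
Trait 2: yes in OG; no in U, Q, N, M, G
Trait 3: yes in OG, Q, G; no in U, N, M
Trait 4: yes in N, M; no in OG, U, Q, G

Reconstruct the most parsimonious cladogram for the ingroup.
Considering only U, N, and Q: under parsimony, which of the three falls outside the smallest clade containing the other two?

Character polarity is set by the outgroup: the derived state is whichever differs from the outgroup's state, so for Trait 1, Trait 2, Trait 3 the derived state is 'no', and for the remaining characters it is 'yes'.
Only G and Q show the derived state 'no' for Trait 1, supporting them as a clade.
Trait 2 (derived state 'no') is shared by all ingroup taxa — unites the whole ingroup.
Only M, N, and U show the derived state 'no' for Trait 3, supporting them as a clade.
Trait 4: derived state 'yes' in M and N only — synapomorphy for {M, N}.
Most parsimonious ingroup topology: ((U,(N,M)),(Q,G)).
N and U share a more recent common ancestor with each other than either does with Q, so Q is the least closely related of the three.

Q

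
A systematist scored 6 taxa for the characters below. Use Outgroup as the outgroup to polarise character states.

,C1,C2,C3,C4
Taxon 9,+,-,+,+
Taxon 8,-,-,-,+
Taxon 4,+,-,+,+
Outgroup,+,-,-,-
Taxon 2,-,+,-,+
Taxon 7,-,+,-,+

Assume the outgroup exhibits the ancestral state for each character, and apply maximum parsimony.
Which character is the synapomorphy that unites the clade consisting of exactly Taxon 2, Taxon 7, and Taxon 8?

Character polarity is set by the outgroup: the derived state is whichever differs from the outgroup's state, so for C1 the derived state is '-', and for the remaining characters it is '+'.
Only Taxon 2, Taxon 7, and Taxon 8 show the derived state '-' for C1, supporting them as a clade.
C2 (derived state '+') is shared by Taxon 2 and Taxon 7 — a synapomorphy uniting that clade.
C3: derived state '+' in Taxon 4 and Taxon 9 only — synapomorphy for {Taxon 4, Taxon 9}.
All ingroup taxa share the derived state '+' for C4; it defines the ingroup but does not resolve relationships within it.
Most parsimonious ingroup topology: ((Taxon 8,(Taxon 7,Taxon 2)),(Taxon 4,Taxon 9)).
The clade {Taxon 2, Taxon 7, Taxon 8} is supported by C1: its derived state '-' occurs in exactly those taxa and in no other taxon (including the outgroup).

C1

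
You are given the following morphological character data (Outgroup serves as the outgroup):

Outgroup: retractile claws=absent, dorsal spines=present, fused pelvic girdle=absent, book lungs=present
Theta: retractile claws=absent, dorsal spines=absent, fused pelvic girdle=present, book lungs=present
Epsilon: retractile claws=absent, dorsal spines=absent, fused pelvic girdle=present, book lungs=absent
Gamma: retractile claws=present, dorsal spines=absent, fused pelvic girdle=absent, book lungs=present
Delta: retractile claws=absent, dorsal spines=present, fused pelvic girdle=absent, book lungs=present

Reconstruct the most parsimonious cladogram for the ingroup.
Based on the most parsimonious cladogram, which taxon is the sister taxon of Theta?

Character polarity is set by the outgroup: the derived state is whichever differs from the outgroup's state, so for dorsal spines, book lungs the derived state is 'absent', and for the remaining characters it is 'present'.
retractile claws (derived state 'present') is unique to Gamma (autapomorphy; uninformative for grouping).
dorsal spines: derived state 'absent' in Epsilon, Gamma, and Theta only — synapomorphy for {Epsilon, Gamma, Theta}.
Only Epsilon and Theta show the derived state 'present' for fused pelvic girdle, supporting them as a clade.
book lungs: derived state 'absent' in Epsilon only — an autapomorphy, so it tells us nothing about relationships among taxa.
Most parsimonious ingroup topology: (((Theta,Epsilon),Gamma),Delta).
Theta and Epsilon form a cherry on this tree, so they are sister taxa.

Epsilon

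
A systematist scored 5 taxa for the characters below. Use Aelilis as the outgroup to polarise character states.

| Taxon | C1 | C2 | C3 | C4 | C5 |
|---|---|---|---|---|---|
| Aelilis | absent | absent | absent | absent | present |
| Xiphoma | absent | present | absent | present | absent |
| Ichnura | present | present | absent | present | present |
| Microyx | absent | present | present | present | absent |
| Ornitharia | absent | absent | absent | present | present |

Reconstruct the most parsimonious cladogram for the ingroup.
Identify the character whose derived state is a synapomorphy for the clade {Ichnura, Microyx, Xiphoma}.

Character polarity is set by the outgroup: the derived state is whichever differs from the outgroup's state, so for C5 the derived state is 'absent', and for the remaining characters it is 'present'.
C1 (derived state 'present') is unique to Ichnura (autapomorphy; uninformative for grouping).
Only Ichnura, Microyx, and Xiphoma show the derived state 'present' for C2, supporting them as a clade.
C3 (derived state 'present') is unique to Microyx (autapomorphy; uninformative for grouping).
C4 (derived state 'present') is shared by all ingroup taxa — unites the whole ingroup.
Only Microyx and Xiphoma show the derived state 'absent' for C5, supporting them as a clade.
Most parsimonious ingroup topology: (((Xiphoma,Microyx),Ichnura),Ornitharia).
The clade {Ichnura, Microyx, Xiphoma} is supported by C2: its derived state 'present' occurs in exactly those taxa and in no other taxon (including the outgroup).

C2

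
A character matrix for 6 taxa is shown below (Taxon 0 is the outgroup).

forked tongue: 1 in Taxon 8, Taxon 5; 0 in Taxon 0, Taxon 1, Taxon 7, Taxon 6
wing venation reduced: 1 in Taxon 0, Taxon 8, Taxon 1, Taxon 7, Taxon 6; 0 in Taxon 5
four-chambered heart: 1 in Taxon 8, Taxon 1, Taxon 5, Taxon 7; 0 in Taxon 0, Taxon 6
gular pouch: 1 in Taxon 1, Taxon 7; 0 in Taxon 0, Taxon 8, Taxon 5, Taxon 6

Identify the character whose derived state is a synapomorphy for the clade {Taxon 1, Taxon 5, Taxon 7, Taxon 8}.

Character polarity is set by the outgroup: the derived state is whichever differs from the outgroup's state, so for wing venation reduced the derived state is '0', and for the remaining characters it is '1'.
forked tongue: derived state '1' in Taxon 5 and Taxon 8 only — synapomorphy for {Taxon 5, Taxon 8}.
wing venation reduced (derived state '0') is unique to Taxon 5 (autapomorphy; uninformative for grouping).
four-chambered heart: derived state '1' in Taxon 1, Taxon 5, Taxon 7, and Taxon 8 only — synapomorphy for {Taxon 1, Taxon 5, Taxon 7, Taxon 8}.
Only Taxon 1 and Taxon 7 show the derived state '1' for gular pouch, supporting them as a clade.
Most parsimonious ingroup topology: (((Taxon 8,Taxon 5),(Taxon 1,Taxon 7)),Taxon 6).
The clade {Taxon 1, Taxon 5, Taxon 7, Taxon 8} is supported by four-chambered heart: its derived state '1' occurs in exactly those taxa and in no other taxon (including the outgroup).

four-chambered heart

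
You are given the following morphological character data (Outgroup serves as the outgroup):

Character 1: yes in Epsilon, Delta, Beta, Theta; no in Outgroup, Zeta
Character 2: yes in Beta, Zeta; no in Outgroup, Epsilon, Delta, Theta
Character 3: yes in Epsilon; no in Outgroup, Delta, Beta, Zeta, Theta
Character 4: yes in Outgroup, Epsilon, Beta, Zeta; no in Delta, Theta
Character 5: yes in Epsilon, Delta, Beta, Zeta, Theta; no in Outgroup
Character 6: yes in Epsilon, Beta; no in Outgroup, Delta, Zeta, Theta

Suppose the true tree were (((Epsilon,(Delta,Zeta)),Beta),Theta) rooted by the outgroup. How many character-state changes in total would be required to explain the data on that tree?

Map each character onto (((Epsilon,(Delta,Zeta)),Beta),Theta) (rooted by Outgroup) and count the minimum state changes it requires (Fitch parsimony):
Character 1: 2; Character 2: 2; Character 3: 1; Character 4: 2; Character 5: 1; Character 6: 2.
Total tree length = 10.

10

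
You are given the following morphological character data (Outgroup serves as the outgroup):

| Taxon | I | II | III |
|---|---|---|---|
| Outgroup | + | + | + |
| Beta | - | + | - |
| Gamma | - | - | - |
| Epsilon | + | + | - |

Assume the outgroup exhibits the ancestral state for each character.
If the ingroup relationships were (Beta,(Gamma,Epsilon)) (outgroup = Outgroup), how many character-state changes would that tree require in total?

4

Map each character onto (Beta,(Gamma,Epsilon)) (rooted by Outgroup) and count the minimum state changes it requires (Fitch parsimony):
I: 2; II: 1; III: 1.
Total tree length = 4.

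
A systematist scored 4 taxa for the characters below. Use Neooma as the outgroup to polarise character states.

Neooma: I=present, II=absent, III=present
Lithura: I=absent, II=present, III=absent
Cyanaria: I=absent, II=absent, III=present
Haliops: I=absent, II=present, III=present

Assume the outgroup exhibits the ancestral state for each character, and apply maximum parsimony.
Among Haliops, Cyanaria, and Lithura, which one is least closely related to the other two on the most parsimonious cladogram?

Cyanaria

Character polarity is set by the outgroup: the derived state is whichever differs from the outgroup's state, so for I, III the derived state is 'absent', and for the remaining characters it is 'present'.
All ingroup taxa share the derived state 'absent' for I; it defines the ingroup but does not resolve relationships within it.
II: derived state 'present' in Haliops and Lithura only — synapomorphy for {Haliops, Lithura}.
III: derived state 'absent' in Lithura only — an autapomorphy, so it tells us nothing about relationships among taxa.
Most parsimonious ingroup topology: ((Lithura,Haliops),Cyanaria).
Lithura and Haliops share a more recent common ancestor with each other than either does with Cyanaria, so Cyanaria is the least closely related of the three.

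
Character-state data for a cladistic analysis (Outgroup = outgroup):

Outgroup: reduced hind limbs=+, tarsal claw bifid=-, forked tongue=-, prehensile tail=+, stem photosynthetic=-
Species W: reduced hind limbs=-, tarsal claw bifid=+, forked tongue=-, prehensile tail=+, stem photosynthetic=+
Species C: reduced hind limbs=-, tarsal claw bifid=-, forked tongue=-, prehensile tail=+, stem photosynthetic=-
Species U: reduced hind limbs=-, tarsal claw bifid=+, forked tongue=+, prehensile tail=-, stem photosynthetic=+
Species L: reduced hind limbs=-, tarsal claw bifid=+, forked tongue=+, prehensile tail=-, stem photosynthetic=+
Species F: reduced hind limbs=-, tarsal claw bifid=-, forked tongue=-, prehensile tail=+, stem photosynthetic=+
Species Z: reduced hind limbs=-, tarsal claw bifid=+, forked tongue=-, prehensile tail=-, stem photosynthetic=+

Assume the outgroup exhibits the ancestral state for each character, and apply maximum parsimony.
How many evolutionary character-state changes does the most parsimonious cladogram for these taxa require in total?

Character polarity is set by the outgroup: the derived state is whichever differs from the outgroup's state, so for reduced hind limbs, prehensile tail the derived state is '-', and for the remaining characters it is '+'.
reduced hind limbs (derived state '-') is shared by all ingroup taxa — unites the whole ingroup.
tarsal claw bifid: derived state '+' in Species L, Species U, Species W, and Species Z only — synapomorphy for {Species L, Species U, Species W, Species Z}.
forked tongue: derived state '+' in Species L and Species U only — synapomorphy for {Species L, Species U}.
prehensile tail: derived state '-' in Species L, Species U, and Species Z only — synapomorphy for {Species L, Species U, Species Z}.
Only Species F, Species L, Species U, Species W, and Species Z show the derived state '+' for stem photosynthetic, supporting them as a clade.
Most parsimonious ingroup topology: (((Species W,((Species U,Species L),Species Z)),Species F),Species C).
Changes per character on this tree: reduced hind limbs: 1; tarsal claw bifid: 1; forked tongue: 1; prehensile tail: 1; stem photosynthetic: 1.
Total = 5.

5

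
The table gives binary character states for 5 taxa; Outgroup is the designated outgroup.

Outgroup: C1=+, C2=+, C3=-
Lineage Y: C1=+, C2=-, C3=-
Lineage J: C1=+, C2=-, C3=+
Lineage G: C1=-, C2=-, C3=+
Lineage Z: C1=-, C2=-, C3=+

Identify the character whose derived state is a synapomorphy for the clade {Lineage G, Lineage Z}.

Character polarity is set by the outgroup: the derived state is whichever differs from the outgroup's state, so for C1, C2 the derived state is '-', and for the remaining characters it is '+'.
C1: derived state '-' in Lineage G and Lineage Z only — synapomorphy for {Lineage G, Lineage Z}.
All ingroup taxa share the derived state '-' for C2; it defines the ingroup but does not resolve relationships within it.
Only Lineage G, Lineage J, and Lineage Z show the derived state '+' for C3, supporting them as a clade.
Most parsimonious ingroup topology: (Lineage Y,(Lineage J,(Lineage G,Lineage Z))).
The clade {Lineage G, Lineage Z} is supported by C1: its derived state '-' occurs in exactly those taxa and in no other taxon (including the outgroup).

C1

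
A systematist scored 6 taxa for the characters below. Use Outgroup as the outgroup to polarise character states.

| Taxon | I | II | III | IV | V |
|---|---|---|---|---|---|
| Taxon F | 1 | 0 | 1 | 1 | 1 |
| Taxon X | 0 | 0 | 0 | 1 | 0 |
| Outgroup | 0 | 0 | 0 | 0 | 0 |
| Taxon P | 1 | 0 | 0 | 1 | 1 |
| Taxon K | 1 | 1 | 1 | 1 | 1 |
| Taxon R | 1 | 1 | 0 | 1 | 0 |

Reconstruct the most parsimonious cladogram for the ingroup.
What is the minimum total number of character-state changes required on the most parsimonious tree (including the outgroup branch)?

6

The outgroup has state '0' for every character, so '1' is the derived state throughout.
Only Taxon F, Taxon K, Taxon P, and Taxon R show the derived state '1' for I, supporting them as a clade.
II (state '1') occurs in Taxon K and Taxon R but conflicts with the nesting implied by the other characters — most parsimoniously interpreted as homoplasy.
III (derived state '1') is shared by Taxon F and Taxon K — a synapomorphy uniting that clade.
IV (derived state '1') is shared by all ingroup taxa — unites the whole ingroup.
V: derived state '1' in Taxon F, Taxon K, and Taxon P only — synapomorphy for {Taxon F, Taxon K, Taxon P}.
Most parsimonious ingroup topology: ((Taxon R,(Taxon P,(Taxon K,Taxon F))),Taxon X).
Changes per character on this tree: I: 1; II: 2; III: 1; IV: 1; V: 1.
Total = 6.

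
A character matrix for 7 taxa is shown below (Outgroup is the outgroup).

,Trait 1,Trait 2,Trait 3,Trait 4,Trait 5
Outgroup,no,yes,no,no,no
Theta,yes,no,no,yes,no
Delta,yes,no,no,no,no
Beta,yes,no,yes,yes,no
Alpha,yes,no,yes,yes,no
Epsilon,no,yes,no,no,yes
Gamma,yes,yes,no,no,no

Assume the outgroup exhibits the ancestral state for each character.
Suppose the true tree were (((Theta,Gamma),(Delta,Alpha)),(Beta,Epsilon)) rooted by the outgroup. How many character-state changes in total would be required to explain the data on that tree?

Map each character onto (((Theta,Gamma),(Delta,Alpha)),(Beta,Epsilon)) (rooted by Outgroup) and count the minimum state changes it requires (Fitch parsimony):
Trait 1: 2; Trait 2: 3; Trait 3: 2; Trait 4: 3; Trait 5: 1.
Total tree length = 11.

11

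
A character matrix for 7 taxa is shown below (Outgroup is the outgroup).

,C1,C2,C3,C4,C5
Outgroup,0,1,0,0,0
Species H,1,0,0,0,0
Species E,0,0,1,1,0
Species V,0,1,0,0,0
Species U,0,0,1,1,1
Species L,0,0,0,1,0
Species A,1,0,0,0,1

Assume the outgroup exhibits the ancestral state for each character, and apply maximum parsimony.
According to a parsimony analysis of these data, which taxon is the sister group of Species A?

Species H

Character polarity is set by the outgroup: the derived state is whichever differs from the outgroup's state, so for C2 the derived state is '0', and for the remaining characters it is '1'.
C1: derived state '1' in Species A and Species H only — synapomorphy for {Species A, Species H}.
Only Species A, Species E, Species H, Species L, and Species U show the derived state '0' for C2, supporting them as a clade.
C3 (derived state '1') is shared by Species E and Species U — a synapomorphy uniting that clade.
C4 (derived state '1') is shared by Species E, Species L, and Species U — a synapomorphy uniting that clade.
C5 (state '1') occurs in Species A and Species U but conflicts with the nesting implied by the other characters — most parsimoniously interpreted as homoplasy.
Most parsimonious ingroup topology: (((Species H,Species A),((Species E,Species U),Species L)),Species V).
Species A and Species H form a cherry on this tree, so they are sister taxa.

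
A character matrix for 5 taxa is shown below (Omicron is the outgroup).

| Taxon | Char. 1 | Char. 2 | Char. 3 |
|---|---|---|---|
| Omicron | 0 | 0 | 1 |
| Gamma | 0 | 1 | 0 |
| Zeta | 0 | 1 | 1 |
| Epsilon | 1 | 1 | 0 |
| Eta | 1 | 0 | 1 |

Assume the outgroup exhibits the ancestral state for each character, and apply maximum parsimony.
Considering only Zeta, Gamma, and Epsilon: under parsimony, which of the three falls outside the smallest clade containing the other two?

Zeta

Character polarity is set by the outgroup: the derived state is whichever differs from the outgroup's state, so for Char. 3 the derived state is '0', and for the remaining characters it is '1'.
Char. 1 (state '1') occurs in Epsilon and Eta but conflicts with the nesting implied by the other characters — most parsimoniously interpreted as homoplasy.
Only Epsilon, Gamma, and Zeta show the derived state '1' for Char. 2, supporting them as a clade.
Only Epsilon and Gamma show the derived state '0' for Char. 3, supporting them as a clade.
Most parsimonious ingroup topology: (((Gamma,Epsilon),Zeta),Eta).
Epsilon and Gamma share a more recent common ancestor with each other than either does with Zeta, so Zeta is the least closely related of the three.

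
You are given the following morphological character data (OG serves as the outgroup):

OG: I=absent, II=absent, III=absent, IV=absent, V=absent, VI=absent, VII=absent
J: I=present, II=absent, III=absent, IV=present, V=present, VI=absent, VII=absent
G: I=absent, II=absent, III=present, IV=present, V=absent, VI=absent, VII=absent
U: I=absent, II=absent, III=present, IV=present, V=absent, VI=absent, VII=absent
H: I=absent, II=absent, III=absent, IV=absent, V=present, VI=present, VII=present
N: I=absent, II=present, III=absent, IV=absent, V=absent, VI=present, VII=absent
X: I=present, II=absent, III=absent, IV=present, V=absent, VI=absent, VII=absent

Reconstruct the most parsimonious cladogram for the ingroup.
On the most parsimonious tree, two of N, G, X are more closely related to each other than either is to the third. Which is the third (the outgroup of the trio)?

The outgroup has state 'absent' for every character, so 'present' is the derived state throughout.
Only J and X show the derived state 'present' for I, supporting them as a clade.
II: derived state 'present' in N only — an autapomorphy, so it tells us nothing about relationships among taxa.
III: derived state 'present' in G and U only — synapomorphy for {G, U}.
Only G, J, U, and X show the derived state 'present' for IV, supporting them as a clade.
V groups H and J, which is incompatible with the clades supported by the remaining characters; treating it as convergent (homoplasy) costs fewer steps than any alternative tree.
VI (derived state 'present') is shared by H and N — a synapomorphy uniting that clade.
VII (derived state 'present') is unique to H (autapomorphy; uninformative for grouping).
Most parsimonious ingroup topology: (((J,X),(G,U)),(H,N)).
X and G share a more recent common ancestor with each other than either does with N, so N is the least closely related of the three.

N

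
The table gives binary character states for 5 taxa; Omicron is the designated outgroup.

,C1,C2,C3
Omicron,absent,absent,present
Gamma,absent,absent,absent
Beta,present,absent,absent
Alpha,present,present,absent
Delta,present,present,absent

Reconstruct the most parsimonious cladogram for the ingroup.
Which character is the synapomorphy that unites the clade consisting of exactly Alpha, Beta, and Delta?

C1

Character polarity is set by the outgroup: the derived state is whichever differs from the outgroup's state, so for C3 the derived state is 'absent', and for the remaining characters it is 'present'.
C1 (derived state 'present') is shared by Alpha, Beta, and Delta — a synapomorphy uniting that clade.
C2: derived state 'present' in Alpha and Delta only — synapomorphy for {Alpha, Delta}.
All ingroup taxa share the derived state 'absent' for C3; it defines the ingroup but does not resolve relationships within it.
Most parsimonious ingroup topology: (Gamma,(Beta,(Alpha,Delta))).
The clade {Alpha, Beta, Delta} is supported by C1: its derived state 'present' occurs in exactly those taxa and in no other taxon (including the outgroup).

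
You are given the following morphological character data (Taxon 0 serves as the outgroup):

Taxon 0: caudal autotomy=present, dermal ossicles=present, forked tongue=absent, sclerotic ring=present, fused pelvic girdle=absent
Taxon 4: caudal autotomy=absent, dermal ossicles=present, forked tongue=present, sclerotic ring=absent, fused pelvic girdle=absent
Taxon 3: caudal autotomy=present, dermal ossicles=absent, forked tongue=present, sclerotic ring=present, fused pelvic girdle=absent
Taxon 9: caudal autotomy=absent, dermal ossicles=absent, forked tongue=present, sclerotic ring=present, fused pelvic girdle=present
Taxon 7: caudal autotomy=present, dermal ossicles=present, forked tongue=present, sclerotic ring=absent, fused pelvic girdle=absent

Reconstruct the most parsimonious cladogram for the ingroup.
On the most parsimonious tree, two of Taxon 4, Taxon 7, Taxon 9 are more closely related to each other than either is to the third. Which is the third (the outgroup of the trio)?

Character polarity is set by the outgroup: the derived state is whichever differs from the outgroup's state, so for caudal autotomy, dermal ossicles, sclerotic ring the derived state is 'absent', and for the remaining characters it is 'present'.
caudal autotomy (state 'absent') occurs in Taxon 4 and Taxon 9 but conflicts with the nesting implied by the other characters — most parsimoniously interpreted as homoplasy.
Only Taxon 3 and Taxon 9 show the derived state 'absent' for dermal ossicles, supporting them as a clade.
forked tongue (derived state 'present') is shared by all ingroup taxa — unites the whole ingroup.
sclerotic ring (derived state 'absent') is shared by Taxon 4 and Taxon 7 — a synapomorphy uniting that clade.
fused pelvic girdle: derived state 'present' in Taxon 9 only — an autapomorphy, so it tells us nothing about relationships among taxa.
Most parsimonious ingroup topology: ((Taxon 4,Taxon 7),(Taxon 3,Taxon 9)).
Taxon 7 and Taxon 4 share a more recent common ancestor with each other than either does with Taxon 9, so Taxon 9 is the least closely related of the three.

Taxon 9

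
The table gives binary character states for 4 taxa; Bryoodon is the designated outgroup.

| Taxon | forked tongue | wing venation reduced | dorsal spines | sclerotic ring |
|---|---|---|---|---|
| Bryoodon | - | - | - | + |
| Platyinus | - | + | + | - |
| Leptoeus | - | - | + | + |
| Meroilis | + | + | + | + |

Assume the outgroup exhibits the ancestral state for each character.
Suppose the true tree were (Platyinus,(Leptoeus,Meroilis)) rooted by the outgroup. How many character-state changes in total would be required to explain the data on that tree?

5

Map each character onto (Platyinus,(Leptoeus,Meroilis)) (rooted by Bryoodon) and count the minimum state changes it requires (Fitch parsimony):
forked tongue: 1; wing venation reduced: 2; dorsal spines: 1; sclerotic ring: 1.
Total tree length = 5.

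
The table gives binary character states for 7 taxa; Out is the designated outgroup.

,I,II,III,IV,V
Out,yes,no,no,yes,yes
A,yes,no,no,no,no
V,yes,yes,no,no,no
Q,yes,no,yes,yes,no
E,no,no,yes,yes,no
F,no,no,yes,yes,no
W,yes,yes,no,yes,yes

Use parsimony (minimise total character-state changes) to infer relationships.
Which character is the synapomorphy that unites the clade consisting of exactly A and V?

IV

Character polarity is set by the outgroup: the derived state is whichever differs from the outgroup's state, so for I, IV, V the derived state is 'no', and for the remaining characters it is 'yes'.
I (derived state 'no') is shared by E and F — a synapomorphy uniting that clade.
II (state 'yes') occurs in V and W but conflicts with the nesting implied by the other characters — most parsimoniously interpreted as homoplasy.
III (derived state 'yes') is shared by E, F, and Q — a synapomorphy uniting that clade.
IV: derived state 'no' in A and V only — synapomorphy for {A, V}.
V (derived state 'no') is shared by A, E, F, Q, and V — a synapomorphy uniting that clade.
Most parsimonious ingroup topology: (((A,V),(Q,(E,F))),W).
The clade {A, V} is supported by IV: its derived state 'no' occurs in exactly those taxa and in no other taxon (including the outgroup).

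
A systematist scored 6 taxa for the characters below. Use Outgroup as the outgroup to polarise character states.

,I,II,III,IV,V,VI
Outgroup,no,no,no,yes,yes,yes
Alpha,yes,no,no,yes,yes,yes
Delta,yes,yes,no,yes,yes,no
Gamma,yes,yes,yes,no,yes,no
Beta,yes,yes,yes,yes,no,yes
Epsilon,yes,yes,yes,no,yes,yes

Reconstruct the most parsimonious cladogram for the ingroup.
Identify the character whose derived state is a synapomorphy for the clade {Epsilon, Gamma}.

Character polarity is set by the outgroup: the derived state is whichever differs from the outgroup's state, so for IV, V, VI the derived state is 'no', and for the remaining characters it is 'yes'.
All ingroup taxa share the derived state 'yes' for I; it defines the ingroup but does not resolve relationships within it.
Only Beta, Delta, Epsilon, and Gamma show the derived state 'yes' for II, supporting them as a clade.
Only Beta, Epsilon, and Gamma show the derived state 'yes' for III, supporting them as a clade.
IV: derived state 'no' in Epsilon and Gamma only — synapomorphy for {Epsilon, Gamma}.
V: derived state 'no' in Beta only — an autapomorphy, so it tells us nothing about relationships among taxa.
VI (state 'no') occurs in Delta and Gamma but conflicts with the nesting implied by the other characters — most parsimoniously interpreted as homoplasy.
Most parsimonious ingroup topology: (Alpha,(Delta,((Gamma,Epsilon),Beta))).
The clade {Epsilon, Gamma} is supported by IV: its derived state 'no' occurs in exactly those taxa and in no other taxon (including the outgroup).

IV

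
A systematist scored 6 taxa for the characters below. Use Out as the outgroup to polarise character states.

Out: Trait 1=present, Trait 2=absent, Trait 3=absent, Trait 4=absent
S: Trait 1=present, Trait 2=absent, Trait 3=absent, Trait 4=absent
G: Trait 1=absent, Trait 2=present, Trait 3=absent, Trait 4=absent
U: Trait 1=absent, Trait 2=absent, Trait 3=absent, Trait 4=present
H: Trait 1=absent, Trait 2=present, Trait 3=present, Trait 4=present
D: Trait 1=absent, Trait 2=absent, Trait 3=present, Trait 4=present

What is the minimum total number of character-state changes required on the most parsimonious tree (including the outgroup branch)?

Character polarity is set by the outgroup: the derived state is whichever differs from the outgroup's state, so for Trait 1 the derived state is 'absent', and for the remaining characters it is 'present'.
Trait 1: derived state 'absent' in D, G, H, and U only — synapomorphy for {D, G, H, U}.
Trait 2 (state 'present') occurs in G and H but conflicts with the nesting implied by the other characters — most parsimoniously interpreted as homoplasy.
Trait 3: derived state 'present' in D and H only — synapomorphy for {D, H}.
Trait 4: derived state 'present' in D, H, and U only — synapomorphy for {D, H, U}.
Most parsimonious ingroup topology: (S,(G,(U,(H,D)))).
Changes per character on this tree: Trait 1: 1; Trait 2: 2; Trait 3: 1; Trait 4: 1.
Total = 5.

5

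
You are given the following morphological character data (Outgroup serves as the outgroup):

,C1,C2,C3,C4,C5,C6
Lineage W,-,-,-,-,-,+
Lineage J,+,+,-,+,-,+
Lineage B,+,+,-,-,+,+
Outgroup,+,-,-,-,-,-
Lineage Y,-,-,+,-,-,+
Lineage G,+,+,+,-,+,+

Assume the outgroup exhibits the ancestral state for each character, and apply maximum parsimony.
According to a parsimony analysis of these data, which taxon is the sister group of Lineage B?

Lineage G

Character polarity is set by the outgroup: the derived state is whichever differs from the outgroup's state, so for C1 the derived state is '-', and for the remaining characters it is '+'.
Only Lineage W and Lineage Y show the derived state '-' for C1, supporting them as a clade.
Only Lineage B, Lineage G, and Lineage J show the derived state '+' for C2, supporting them as a clade.
C3 (state '+') occurs in Lineage G and Lineage Y but conflicts with the nesting implied by the other characters — most parsimoniously interpreted as homoplasy.
C4 (derived state '+') is unique to Lineage J (autapomorphy; uninformative for grouping).
Only Lineage B and Lineage G show the derived state '+' for C5, supporting them as a clade.
All ingroup taxa share the derived state '+' for C6; it defines the ingroup but does not resolve relationships within it.
Most parsimonious ingroup topology: ((Lineage W,Lineage Y),(Lineage J,(Lineage G,Lineage B))).
Lineage B and Lineage G form a cherry on this tree, so they are sister taxa.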